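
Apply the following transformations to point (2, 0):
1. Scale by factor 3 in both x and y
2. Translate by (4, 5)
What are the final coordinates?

Step 1: Scale (2, 0) by 3 → (6, 0)
Step 2: Translate by (4, 5) → (10, 5)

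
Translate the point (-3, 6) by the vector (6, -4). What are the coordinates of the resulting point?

Translation by (6, -4) (homogeneous matrix [[1, 0, 6], [0, 1, -4], [0, 0, 1]]):
x' = -3 + 6 = 3
y' = 6 + -4 = 2
Result: (3, 2)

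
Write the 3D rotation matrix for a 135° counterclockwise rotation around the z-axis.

Rotation matrix for counterclockwise 135° around z-axis:
cos(135°) = -√2/2, sin(135°) = √2/2
Result: [[-√2/2, -√2/2, 0], [√2/2, -√2/2, 0], [0, 0, 1]]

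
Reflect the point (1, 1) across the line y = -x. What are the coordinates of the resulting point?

Reflection across line y = -x: (1, 1) → (-1, -1)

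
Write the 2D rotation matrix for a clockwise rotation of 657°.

Rotation matrix formula: [[cos θ, -sin θ], [sin θ, cos θ]]
A clockwise rotation by 657° is equivalent to a counterclockwise rotation by -657°.
For θ = -657°:
cos(-657°) = 0.4540
sin(-657°) = 0.8910
Result: [[0.4540, -0.8910], [0.8910, 0.4540]]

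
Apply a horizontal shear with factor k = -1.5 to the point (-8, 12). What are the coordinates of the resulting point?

Shear matrix for horizontal shear with factor k = -1.5:
[[1, -1.50], [0, 1]]
Result: (-8, 12) → (-26, 12)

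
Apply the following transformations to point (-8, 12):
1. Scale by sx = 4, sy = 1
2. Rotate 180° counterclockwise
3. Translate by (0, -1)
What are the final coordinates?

Step 1: Scale → (-32, 12)
Step 2: Rotate 180° → (32, -12)
Step 3: Translate → (32, -13)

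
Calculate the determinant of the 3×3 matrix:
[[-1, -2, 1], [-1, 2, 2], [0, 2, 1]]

Expansion along first row:
det = -1·det([[2,2],[2,1]]) - -2·det([[-1,2],[0,1]]) + 1·det([[-1,2],[0,2]])
    = -1·(2·1 - 2·2) - -2·(-1·1 - 2·0) + 1·(-1·2 - 2·0)
    = -1·-2 - -2·-1 + 1·-2
    = 2 + -2 + -2 = -2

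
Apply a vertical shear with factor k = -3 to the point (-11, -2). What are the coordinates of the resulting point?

Shear matrix for vertical shear with factor k = -3:
[[1, 0], [-3, 1]]
Result: (-11, -2) → (-11, 31)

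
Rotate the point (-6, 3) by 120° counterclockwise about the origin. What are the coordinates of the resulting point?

Rotation matrix for 120°: [[cos 120°, -sin 120°], [sin 120°, cos 120°]] ≈ [[-0.500000, -0.866025], [0.866025, -0.500000]]
[[-0.500000, -0.866025], [0.866025, -0.500000]] × [-6, 3]ᵀ ≈ [0.4019, -6.6962]ᵀ
Result: (0.4019, -6.6962)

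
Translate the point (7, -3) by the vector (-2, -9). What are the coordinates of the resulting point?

Translation by (-2, -9) (homogeneous matrix [[1, 0, -2], [0, 1, -9], [0, 0, 1]]):
x' = 7 + -2 = 5
y' = -3 + -9 = -12
Result: (5, -12)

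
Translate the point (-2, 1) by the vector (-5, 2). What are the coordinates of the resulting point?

Translation by (-5, 2) (homogeneous matrix [[1, 0, -5], [0, 1, 2], [0, 0, 1]]):
x' = -2 + -5 = -7
y' = 1 + 2 = 3
Result: (-7, 3)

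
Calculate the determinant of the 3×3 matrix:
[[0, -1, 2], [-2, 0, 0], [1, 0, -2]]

Expansion along first row:
det = 0·det([[0,0],[0,-2]]) - -1·det([[-2,0],[1,-2]]) + 2·det([[-2,0],[1,0]])
    = 0·(0·-2 - 0·0) - -1·(-2·-2 - 0·1) + 2·(-2·0 - 0·1)
    = 0·0 - -1·4 + 2·0
    = 0 + 4 + 0 = 4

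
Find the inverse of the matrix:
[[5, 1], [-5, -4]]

For [[a,b],[c,d]], inverse = (1/det)·[[d,-b],[-c,a]]
det = (5)(-4) - (1)(-5) = -20 - -5 = -15
Inverse = (1/-15)·[[-4, -1], [5, 5]]
= [[4/15, 1/15], [-1/3, -1/3]]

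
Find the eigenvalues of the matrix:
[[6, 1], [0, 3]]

Characteristic equation: det(A - λI) = 0
λ² - (trace)λ + (det) = 0
trace = 6 + 3 = 9, det = (6)(3) - (1)(0) = 18
λ² - (9)λ + (18) = 0
λ = (9 ± √((9)² - 4·(18))) / 2 = (9 ± √9) / 2
Solving: λ = 3, 6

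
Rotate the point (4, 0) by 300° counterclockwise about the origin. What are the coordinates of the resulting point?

Rotation matrix for 300°: [[cos 300°, -sin 300°], [sin 300°, cos 300°]] ≈ [[0.500000, 0.866025], [-0.866025, 0.500000]]
[[0.500000, 0.866025], [-0.866025, 0.500000]] × [4, 0]ᵀ ≈ [2, -3.4641]ᵀ
Result: (2, -3.4641)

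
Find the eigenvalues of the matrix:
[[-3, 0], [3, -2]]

Characteristic equation: det(A - λI) = 0
λ² - (trace)λ + (det) = 0
trace = -3 + -2 = -5, det = (-3)(-2) - (0)(3) = 6
λ² - (-5)λ + (6) = 0
λ = (-5 ± √((-5)² - 4·(6))) / 2 = (-5 ± √1) / 2
Solving: λ = -3, -2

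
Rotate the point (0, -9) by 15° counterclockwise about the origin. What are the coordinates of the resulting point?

Rotation matrix for 15°: [[cos 15°, -sin 15°], [sin 15°, cos 15°]] ≈ [[0.965926, -0.258819], [0.258819, 0.965926]]
[[0.965926, -0.258819], [0.258819, 0.965926]] × [0, -9]ᵀ ≈ [2.3294, -8.6933]ᵀ
Result: (2.3294, -8.6933)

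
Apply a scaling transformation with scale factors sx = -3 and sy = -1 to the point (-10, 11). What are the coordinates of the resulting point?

Scaling matrix:
[[-3, 0], [0, -1]]
Result: (-10 × -3, 11 × -1) = (30, -11)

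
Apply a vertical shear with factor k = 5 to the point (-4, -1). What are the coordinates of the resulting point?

Shear matrix for vertical shear with factor k = 5:
[[1, 0], [5, 1]]
Result: (-4, -1) → (-4, -21)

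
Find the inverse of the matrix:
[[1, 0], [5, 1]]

For [[a,b],[c,d]], inverse = (1/det)·[[d,-b],[-c,a]]
det = (1)(1) - (0)(5) = 1 - 0 = 1
Inverse = [[1, 0], [-5, 1]]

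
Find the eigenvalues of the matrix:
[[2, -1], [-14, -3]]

Characteristic equation: det(A - λI) = 0
λ² - (trace)λ + (det) = 0
trace = 2 + -3 = -1, det = (2)(-3) - (-1)(-14) = -20
λ² - (-1)λ + (-20) = 0
λ = (-1 ± √((-1)² - 4·(-20))) / 2 = (-1 ± √81) / 2
Solving: λ = -5, 4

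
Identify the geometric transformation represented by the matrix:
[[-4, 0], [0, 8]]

This matrix represents: non-uniform scaling by sx = -4, sy = 8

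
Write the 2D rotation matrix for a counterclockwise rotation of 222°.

Rotation matrix formula: [[cos θ, -sin θ], [sin θ, cos θ]]
For θ = 222°:
cos(222°) = -0.7431
sin(222°) = -0.6691
Result: [[-0.7431, 0.6691], [-0.6691, -0.7431]]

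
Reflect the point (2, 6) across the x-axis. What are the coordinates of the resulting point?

Reflection across x-axis: (2, 6) → (2, -6)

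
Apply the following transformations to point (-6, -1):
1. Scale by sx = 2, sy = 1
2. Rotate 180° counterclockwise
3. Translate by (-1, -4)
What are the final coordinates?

Step 1: Scale → (-12, -1)
Step 2: Rotate 180° → (12, 1)
Step 3: Translate → (11, -3)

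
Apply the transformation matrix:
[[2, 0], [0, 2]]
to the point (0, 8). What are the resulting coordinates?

Matrix multiplication:
[[2, 0], [0, 2]] × [0, 8]ᵀ
= [(2)(0) + (0)(8), (0)(0) + (2)(8)]ᵀ
= [0, 16]ᵀ
Result: (0, 16)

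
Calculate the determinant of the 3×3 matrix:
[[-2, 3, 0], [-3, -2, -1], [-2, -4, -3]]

Expansion along first row:
det = -2·det([[-2,-1],[-4,-3]]) - 3·det([[-3,-1],[-2,-3]]) + 0·det([[-3,-2],[-2,-4]])
    = -2·(-2·-3 - -1·-4) - 3·(-3·-3 - -1·-2) + 0·(-3·-4 - -2·-2)
    = -2·2 - 3·7 + 0·8
    = -4 + -21 + 0 = -25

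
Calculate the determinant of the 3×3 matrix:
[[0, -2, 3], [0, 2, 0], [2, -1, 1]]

Expansion along first row:
det = 0·det([[2,0],[-1,1]]) - -2·det([[0,0],[2,1]]) + 3·det([[0,2],[2,-1]])
    = 0·(2·1 - 0·-1) - -2·(0·1 - 0·2) + 3·(0·-1 - 2·2)
    = 0·2 - -2·0 + 3·-4
    = 0 + 0 + -12 = -12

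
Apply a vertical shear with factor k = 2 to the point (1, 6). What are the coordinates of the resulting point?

Shear matrix for vertical shear with factor k = 2:
[[1, 0], [2, 1]]
Result: (1, 6) → (1, 8)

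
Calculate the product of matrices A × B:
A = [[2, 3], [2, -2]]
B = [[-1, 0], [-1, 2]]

Matrix multiplication:
C[0][0] = 2×-1 + 3×-1 = -5
C[0][1] = 2×0 + 3×2 = 6
C[1][0] = 2×-1 + -2×-1 = 0
C[1][1] = 2×0 + -2×2 = -4
Result: [[-5, 6], [0, -4]]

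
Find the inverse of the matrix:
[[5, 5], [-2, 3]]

For [[a,b],[c,d]], inverse = (1/det)·[[d,-b],[-c,a]]
det = (5)(3) - (5)(-2) = 15 - -10 = 25
Inverse = (1/25)·[[3, -5], [2, 5]]
= [[3/25, -1/5], [2/25, 1/5]]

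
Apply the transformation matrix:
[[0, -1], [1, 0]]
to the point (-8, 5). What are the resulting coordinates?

Matrix multiplication:
[[0, -1], [1, 0]] × [-8, 5]ᵀ
= [(0)(-8) + (-1)(5), (1)(-8) + (0)(5)]ᵀ
= [-5, -8]ᵀ
Result: (-5, -8)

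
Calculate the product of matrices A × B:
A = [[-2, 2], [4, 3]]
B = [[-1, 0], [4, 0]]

Matrix multiplication:
C[0][0] = -2×-1 + 2×4 = 10
C[0][1] = -2×0 + 2×0 = 0
C[1][0] = 4×-1 + 3×4 = 8
C[1][1] = 4×0 + 3×0 = 0
Result: [[10, 0], [8, 0]]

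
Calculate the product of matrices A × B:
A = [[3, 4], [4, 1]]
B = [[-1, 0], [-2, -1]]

Matrix multiplication:
C[0][0] = 3×-1 + 4×-2 = -11
C[0][1] = 3×0 + 4×-1 = -4
C[1][0] = 4×-1 + 1×-2 = -6
C[1][1] = 4×0 + 1×-1 = -1
Result: [[-11, -4], [-6, -1]]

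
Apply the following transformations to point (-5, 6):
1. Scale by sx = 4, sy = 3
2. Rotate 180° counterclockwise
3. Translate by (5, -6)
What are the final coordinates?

Step 1: Scale → (-20, 18)
Step 2: Rotate 180° → (20, -18)
Step 3: Translate → (25, -24)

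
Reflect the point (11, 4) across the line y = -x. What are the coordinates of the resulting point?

Reflection across line y = -x: (11, 4) → (-4, -11)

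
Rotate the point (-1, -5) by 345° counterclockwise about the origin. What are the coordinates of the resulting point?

Rotation matrix for 345°: [[cos 345°, -sin 345°], [sin 345°, cos 345°]] ≈ [[0.965926, 0.258819], [-0.258819, 0.965926]]
[[0.965926, 0.258819], [-0.258819, 0.965926]] × [-1, -5]ᵀ ≈ [-2.2600, -4.5708]ᵀ
Result: (-2.2600, -4.5708)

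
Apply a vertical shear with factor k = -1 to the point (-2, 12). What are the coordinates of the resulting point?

Shear matrix for vertical shear with factor k = -1:
[[1, 0], [-1, 1]]
Result: (-2, 12) → (-2, 14)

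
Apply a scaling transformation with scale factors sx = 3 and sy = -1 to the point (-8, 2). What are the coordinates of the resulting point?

Scaling matrix:
[[3, 0], [0, -1]]
Result: (-8 × 3, 2 × -1) = (-24, -2)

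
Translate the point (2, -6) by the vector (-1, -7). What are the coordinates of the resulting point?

Translation by (-1, -7) (homogeneous matrix [[1, 0, -1], [0, 1, -7], [0, 0, 1]]):
x' = 2 + -1 = 1
y' = -6 + -7 = -13
Result: (1, -13)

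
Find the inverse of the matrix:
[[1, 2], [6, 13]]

For [[a,b],[c,d]], inverse = (1/det)·[[d,-b],[-c,a]]
det = (1)(13) - (2)(6) = 13 - 12 = 1
Inverse = [[13, -2], [-6, 1]]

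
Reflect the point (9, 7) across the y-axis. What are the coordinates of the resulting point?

Reflection across y-axis: (9, 7) → (-9, 7)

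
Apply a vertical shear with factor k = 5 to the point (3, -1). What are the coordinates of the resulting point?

Shear matrix for vertical shear with factor k = 5:
[[1, 0], [5, 1]]
Result: (3, -1) → (3, 14)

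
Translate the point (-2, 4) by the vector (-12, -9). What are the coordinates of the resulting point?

Translation by (-12, -9) (homogeneous matrix [[1, 0, -12], [0, 1, -9], [0, 0, 1]]):
x' = -2 + -12 = -14
y' = 4 + -9 = -5
Result: (-14, -5)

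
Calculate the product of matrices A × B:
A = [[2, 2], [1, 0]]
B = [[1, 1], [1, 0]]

Matrix multiplication:
C[0][0] = 2×1 + 2×1 = 4
C[0][1] = 2×1 + 2×0 = 2
C[1][0] = 1×1 + 0×1 = 1
C[1][1] = 1×1 + 0×0 = 1
Result: [[4, 2], [1, 1]]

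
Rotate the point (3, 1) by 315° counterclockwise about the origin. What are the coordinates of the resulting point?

Rotation matrix for 315°: [[cos 315°, -sin 315°], [sin 315°, cos 315°]] ≈ [[0.707107, 0.707107], [-0.707107, 0.707107]]
[[0.707107, 0.707107], [-0.707107, 0.707107]] × [3, 1]ᵀ ≈ [2.8284, -1.4142]ᵀ
Result: (2.8284, -1.4142)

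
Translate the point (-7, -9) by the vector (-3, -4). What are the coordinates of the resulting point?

Translation by (-3, -4) (homogeneous matrix [[1, 0, -3], [0, 1, -4], [0, 0, 1]]):
x' = -7 + -3 = -10
y' = -9 + -4 = -13
Result: (-10, -13)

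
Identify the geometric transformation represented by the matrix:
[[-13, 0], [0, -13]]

This matrix represents: uniform scaling by factor -13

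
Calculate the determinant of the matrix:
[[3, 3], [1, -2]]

For a 2×2 matrix [[a, b], [c, d]], det = ad - bc
det = (3)(-2) - (3)(1) = -6 - 3 = -9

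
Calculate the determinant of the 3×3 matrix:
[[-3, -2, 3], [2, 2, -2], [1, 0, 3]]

Expansion along first row:
det = -3·det([[2,-2],[0,3]]) - -2·det([[2,-2],[1,3]]) + 3·det([[2,2],[1,0]])
    = -3·(2·3 - -2·0) - -2·(2·3 - -2·1) + 3·(2·0 - 2·1)
    = -3·6 - -2·8 + 3·-2
    = -18 + 16 + -6 = -8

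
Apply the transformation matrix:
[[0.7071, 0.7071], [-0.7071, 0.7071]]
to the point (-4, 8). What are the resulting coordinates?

Matrix multiplication:
[[0.7071, 0.7071], [-0.7071, 0.7071]] × [-4, 8]ᵀ
= [(0.7071)(-4) + (0.7071)(8), (-0.7071)(-4) + (0.7071)(8)]ᵀ
= [2.8284, 8.4852]ᵀ
Result: (2.8284, 8.4852)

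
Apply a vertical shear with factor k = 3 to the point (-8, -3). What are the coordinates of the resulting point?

Shear matrix for vertical shear with factor k = 3:
[[1, 0], [3, 1]]
Result: (-8, -3) → (-8, -27)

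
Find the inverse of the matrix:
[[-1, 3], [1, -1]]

For [[a,b],[c,d]], inverse = (1/det)·[[d,-b],[-c,a]]
det = (-1)(-1) - (3)(1) = 1 - 3 = -2
Inverse = (1/-2)·[[-1, -3], [-1, -1]]
= [[1/2, 3/2], [1/2, 1/2]]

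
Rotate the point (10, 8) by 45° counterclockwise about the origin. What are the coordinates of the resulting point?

Rotation matrix for 45°: [[cos 45°, -sin 45°], [sin 45°, cos 45°]] ≈ [[0.707107, -0.707107], [0.707107, 0.707107]]
[[0.707107, -0.707107], [0.707107, 0.707107]] × [10, 8]ᵀ ≈ [1.4142, 12.7279]ᵀ
Result: (1.4142, 12.7279)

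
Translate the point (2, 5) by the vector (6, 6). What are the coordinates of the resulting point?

Translation by (6, 6) (homogeneous matrix [[1, 0, 6], [0, 1, 6], [0, 0, 1]]):
x' = 2 + 6 = 8
y' = 5 + 6 = 11
Result: (8, 11)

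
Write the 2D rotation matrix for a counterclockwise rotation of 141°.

Rotation matrix formula: [[cos θ, -sin θ], [sin θ, cos θ]]
For θ = 141°:
cos(141°) = -0.7771
sin(141°) = 0.6293
Result: [[-0.7771, -0.6293], [0.6293, -0.7771]]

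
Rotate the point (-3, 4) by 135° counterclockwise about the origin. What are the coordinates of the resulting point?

Rotation matrix for 135°: [[cos 135°, -sin 135°], [sin 135°, cos 135°]] ≈ [[-0.707107, -0.707107], [0.707107, -0.707107]]
[[-0.707107, -0.707107], [0.707107, -0.707107]] × [-3, 4]ᵀ ≈ [-0.7071, -4.9497]ᵀ
Result: (-0.7071, -4.9497)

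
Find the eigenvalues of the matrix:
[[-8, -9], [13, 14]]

Characteristic equation: det(A - λI) = 0
λ² - (trace)λ + (det) = 0
trace = -8 + 14 = 6, det = (-8)(14) - (-9)(13) = 5
λ² - (6)λ + (5) = 0
λ = (6 ± √((6)² - 4·(5))) / 2 = (6 ± √16) / 2
Solving: λ = 1, 5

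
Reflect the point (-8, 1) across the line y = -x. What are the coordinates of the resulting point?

Reflection across line y = -x: (-8, 1) → (-1, 8)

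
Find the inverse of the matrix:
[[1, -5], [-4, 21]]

For [[a,b],[c,d]], inverse = (1/det)·[[d,-b],[-c,a]]
det = (1)(21) - (-5)(-4) = 21 - 20 = 1
Inverse = [[21, 5], [4, 1]]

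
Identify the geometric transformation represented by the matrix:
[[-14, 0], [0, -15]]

This matrix represents: non-uniform scaling by sx = -14, sy = -15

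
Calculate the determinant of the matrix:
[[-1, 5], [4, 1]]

For a 2×2 matrix [[a, b], [c, d]], det = ad - bc
det = (-1)(1) - (5)(4) = -1 - 20 = -21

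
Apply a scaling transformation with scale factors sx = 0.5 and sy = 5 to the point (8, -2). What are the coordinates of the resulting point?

Scaling matrix:
[[0.50, 0], [0, 5]]
Result: (8 × 0.5, -2 × 5) = (4, -10)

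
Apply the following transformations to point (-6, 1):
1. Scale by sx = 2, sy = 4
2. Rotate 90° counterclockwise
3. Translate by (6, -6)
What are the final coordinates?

Step 1: Scale → (-12, 4)
Step 2: Rotate 90° → (-4, -12)
Step 3: Translate → (2, -18)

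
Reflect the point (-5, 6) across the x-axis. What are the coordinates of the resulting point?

Reflection across x-axis: (-5, 6) → (-5, -6)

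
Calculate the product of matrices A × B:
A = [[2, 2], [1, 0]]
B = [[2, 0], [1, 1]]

Matrix multiplication:
C[0][0] = 2×2 + 2×1 = 6
C[0][1] = 2×0 + 2×1 = 2
C[1][0] = 1×2 + 0×1 = 2
C[1][1] = 1×0 + 0×1 = 0
Result: [[6, 2], [2, 0]]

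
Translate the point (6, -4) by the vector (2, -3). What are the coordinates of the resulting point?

Translation by (2, -3) (homogeneous matrix [[1, 0, 2], [0, 1, -3], [0, 0, 1]]):
x' = 6 + 2 = 8
y' = -4 + -3 = -7
Result: (8, -7)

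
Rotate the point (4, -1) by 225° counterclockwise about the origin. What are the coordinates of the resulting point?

Rotation matrix for 225°: [[cos 225°, -sin 225°], [sin 225°, cos 225°]] ≈ [[-0.707107, 0.707107], [-0.707107, -0.707107]]
[[-0.707107, 0.707107], [-0.707107, -0.707107]] × [4, -1]ᵀ ≈ [-3.5355, -2.1213]ᵀ
Result: (-3.5355, -2.1213)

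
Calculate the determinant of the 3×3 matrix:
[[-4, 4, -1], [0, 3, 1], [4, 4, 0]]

Expansion along first row:
det = -4·det([[3,1],[4,0]]) - 4·det([[0,1],[4,0]]) + -1·det([[0,3],[4,4]])
    = -4·(3·0 - 1·4) - 4·(0·0 - 1·4) + -1·(0·4 - 3·4)
    = -4·-4 - 4·-4 + -1·-12
    = 16 + 16 + 12 = 44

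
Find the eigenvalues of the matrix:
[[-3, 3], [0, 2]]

Characteristic equation: det(A - λI) = 0
λ² - (trace)λ + (det) = 0
trace = -3 + 2 = -1, det = (-3)(2) - (3)(0) = -6
λ² - (-1)λ + (-6) = 0
λ = (-1 ± √((-1)² - 4·(-6))) / 2 = (-1 ± √25) / 2
Solving: λ = -3, 2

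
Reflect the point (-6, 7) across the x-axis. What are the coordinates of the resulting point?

Reflection across x-axis: (-6, 7) → (-6, -7)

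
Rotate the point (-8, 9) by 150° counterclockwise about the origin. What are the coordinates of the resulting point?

Rotation matrix for 150°: [[cos 150°, -sin 150°], [sin 150°, cos 150°]] ≈ [[-0.866025, -0.500000], [0.500000, -0.866025]]
[[-0.866025, -0.500000], [0.500000, -0.866025]] × [-8, 9]ᵀ ≈ [2.4282, -11.7942]ᵀ
Result: (2.4282, -11.7942)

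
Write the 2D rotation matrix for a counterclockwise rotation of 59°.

Rotation matrix formula: [[cos θ, -sin θ], [sin θ, cos θ]]
For θ = 59°:
cos(59°) = 0.5150
sin(59°) = 0.8572
Result: [[0.5150, -0.8572], [0.8572, 0.5150]]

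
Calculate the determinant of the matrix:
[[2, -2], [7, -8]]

For a 2×2 matrix [[a, b], [c, d]], det = ad - bc
det = (2)(-8) - (-2)(7) = -16 - -14 = -2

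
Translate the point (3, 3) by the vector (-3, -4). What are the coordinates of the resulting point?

Translation by (-3, -4) (homogeneous matrix [[1, 0, -3], [0, 1, -4], [0, 0, 1]]):
x' = 3 + -3 = 0
y' = 3 + -4 = -1
Result: (0, -1)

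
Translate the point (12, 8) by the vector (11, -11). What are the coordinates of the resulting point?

Translation by (11, -11) (homogeneous matrix [[1, 0, 11], [0, 1, -11], [0, 0, 1]]):
x' = 12 + 11 = 23
y' = 8 + -11 = -3
Result: (23, -3)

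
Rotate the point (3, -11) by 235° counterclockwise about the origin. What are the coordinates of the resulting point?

Rotation matrix for 235°: [[cos 235°, -sin 235°], [sin 235°, cos 235°]] ≈ [[-0.573576, 0.819152], [-0.819152, -0.573576]]
[[-0.573576, 0.819152], [-0.819152, -0.573576]] × [3, -11]ᵀ ≈ [-10.7314, 3.8519]ᵀ
Result: (-10.7314, 3.8519)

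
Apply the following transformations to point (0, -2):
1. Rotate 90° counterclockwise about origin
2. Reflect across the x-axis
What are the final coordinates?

Step 1: Rotate 90° → (2, 0)
Step 2: Reflect across x-axis → (2, 0)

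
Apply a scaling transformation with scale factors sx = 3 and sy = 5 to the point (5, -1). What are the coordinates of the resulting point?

Scaling matrix:
[[3, 0], [0, 5]]
Result: (5 × 3, -1 × 5) = (15, -5)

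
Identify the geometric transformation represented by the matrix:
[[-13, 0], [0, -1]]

This matrix represents: non-uniform scaling by sx = -13, sy = -1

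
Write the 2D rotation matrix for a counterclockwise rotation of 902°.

Rotation matrix formula: [[cos θ, -sin θ], [sin θ, cos θ]]
For θ = 902°:
cos(902°) = -0.9994
sin(902°) = -0.0349
Result: [[-0.9994, 0.0349], [-0.0349, -0.9994]]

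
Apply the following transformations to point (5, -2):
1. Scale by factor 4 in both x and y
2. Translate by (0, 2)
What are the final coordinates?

Step 1: Scale (5, -2) by 4 → (20, -8)
Step 2: Translate by (0, 2) → (20, -6)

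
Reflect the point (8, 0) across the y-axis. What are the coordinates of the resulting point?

Reflection across y-axis: (8, 0) → (-8, 0)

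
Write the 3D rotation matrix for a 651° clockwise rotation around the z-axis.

Rotation matrix for clockwise 651° around z-axis:
A clockwise rotation by 651° is a counterclockwise rotation by -651°.
cos(-651°) = 0.3584, sin(-651°) = 0.9336
Result: [[0.3584, -0.9336, 0], [0.9336, 0.3584, 0], [0, 0, 1]]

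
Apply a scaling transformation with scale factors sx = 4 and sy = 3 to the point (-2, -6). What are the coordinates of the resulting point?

Scaling matrix:
[[4, 0], [0, 3]]
Result: (-2 × 4, -6 × 3) = (-8, -18)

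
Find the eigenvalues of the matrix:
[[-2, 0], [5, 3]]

Characteristic equation: det(A - λI) = 0
λ² - (trace)λ + (det) = 0
trace = -2 + 3 = 1, det = (-2)(3) - (0)(5) = -6
λ² - (1)λ + (-6) = 0
λ = (1 ± √((1)² - 4·(-6))) / 2 = (1 ± √25) / 2
Solving: λ = -2, 3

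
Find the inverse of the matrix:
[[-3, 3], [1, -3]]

For [[a,b],[c,d]], inverse = (1/det)·[[d,-b],[-c,a]]
det = (-3)(-3) - (3)(1) = 9 - 3 = 6
Inverse = (1/6)·[[-3, -3], [-1, -3]]
= [[-1/2, -1/2], [-1/6, -1/2]]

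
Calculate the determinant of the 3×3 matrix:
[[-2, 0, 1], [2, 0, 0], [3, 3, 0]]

Expansion along first row:
det = -2·det([[0,0],[3,0]]) - 0·det([[2,0],[3,0]]) + 1·det([[2,0],[3,3]])
    = -2·(0·0 - 0·3) - 0·(2·0 - 0·3) + 1·(2·3 - 0·3)
    = -2·0 - 0·0 + 1·6
    = 0 + 0 + 6 = 6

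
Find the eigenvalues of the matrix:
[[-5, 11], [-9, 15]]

Characteristic equation: det(A - λI) = 0
λ² - (trace)λ + (det) = 0
trace = -5 + 15 = 10, det = (-5)(15) - (11)(-9) = 24
λ² - (10)λ + (24) = 0
λ = (10 ± √((10)² - 4·(24))) / 2 = (10 ± √4) / 2
Solving: λ = 4, 6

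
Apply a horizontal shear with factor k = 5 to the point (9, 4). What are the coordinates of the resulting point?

Shear matrix for horizontal shear with factor k = 5:
[[1, 5], [0, 1]]
Result: (9, 4) → (29, 4)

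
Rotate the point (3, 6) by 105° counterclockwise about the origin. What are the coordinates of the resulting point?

Rotation matrix for 105°: [[cos 105°, -sin 105°], [sin 105°, cos 105°]] ≈ [[-0.258819, -0.965926], [0.965926, -0.258819]]
[[-0.258819, -0.965926], [0.965926, -0.258819]] × [3, 6]ᵀ ≈ [-6.5720, 1.3449]ᵀ
Result: (-6.5720, 1.3449)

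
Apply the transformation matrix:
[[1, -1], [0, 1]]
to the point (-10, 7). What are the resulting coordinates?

Matrix multiplication:
[[1, -1], [0, 1]] × [-10, 7]ᵀ
= [(1)(-10) + (-1)(7), (0)(-10) + (1)(7)]ᵀ
= [-17, 7]ᵀ
Result: (-17, 7)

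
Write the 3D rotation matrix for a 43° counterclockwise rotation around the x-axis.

Rotation matrix for counterclockwise 43° around x-axis:
cos(43°) = 0.7314, sin(43°) = 0.6820
Result: [[1, 0, 0], [0, 0.7314, -0.6820], [0, 0.6820, 0.7314]]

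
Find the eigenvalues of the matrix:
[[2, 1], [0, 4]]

Characteristic equation: det(A - λI) = 0
λ² - (trace)λ + (det) = 0
trace = 2 + 4 = 6, det = (2)(4) - (1)(0) = 8
λ² - (6)λ + (8) = 0
λ = (6 ± √((6)² - 4·(8))) / 2 = (6 ± √4) / 2
Solving: λ = 2, 4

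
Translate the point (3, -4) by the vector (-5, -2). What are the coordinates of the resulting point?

Translation by (-5, -2) (homogeneous matrix [[1, 0, -5], [0, 1, -2], [0, 0, 1]]):
x' = 3 + -5 = -2
y' = -4 + -2 = -6
Result: (-2, -6)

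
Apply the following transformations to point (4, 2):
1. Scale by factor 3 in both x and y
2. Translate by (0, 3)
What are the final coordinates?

Step 1: Scale (4, 2) by 3 → (12, 6)
Step 2: Translate by (0, 3) → (12, 9)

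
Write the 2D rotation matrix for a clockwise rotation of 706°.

Rotation matrix formula: [[cos θ, -sin θ], [sin θ, cos θ]]
A clockwise rotation by 706° is equivalent to a counterclockwise rotation by -706°.
For θ = -706°:
cos(-706°) = 0.9703
sin(-706°) = 0.2419
Result: [[0.9703, -0.2419], [0.2419, 0.9703]]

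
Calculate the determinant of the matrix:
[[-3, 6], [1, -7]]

For a 2×2 matrix [[a, b], [c, d]], det = ad - bc
det = (-3)(-7) - (6)(1) = 21 - 6 = 15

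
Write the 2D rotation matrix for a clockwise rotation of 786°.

Rotation matrix formula: [[cos θ, -sin θ], [sin θ, cos θ]]
A clockwise rotation by 786° is equivalent to a counterclockwise rotation by -786°.
For θ = -786°:
cos(-786°) = 0.4067
sin(-786°) = -0.9135
Result: [[0.4067, 0.9135], [-0.9135, 0.4067]]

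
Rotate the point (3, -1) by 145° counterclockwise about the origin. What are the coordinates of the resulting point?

Rotation matrix for 145°: [[cos 145°, -sin 145°], [sin 145°, cos 145°]] ≈ [[-0.819152, -0.573576], [0.573576, -0.819152]]
[[-0.819152, -0.573576], [0.573576, -0.819152]] × [3, -1]ᵀ ≈ [-1.8839, 2.5399]ᵀ
Result: (-1.8839, 2.5399)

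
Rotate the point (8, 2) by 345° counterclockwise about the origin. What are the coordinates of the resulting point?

Rotation matrix for 345°: [[cos 345°, -sin 345°], [sin 345°, cos 345°]] ≈ [[0.965926, 0.258819], [-0.258819, 0.965926]]
[[0.965926, 0.258819], [-0.258819, 0.965926]] × [8, 2]ᵀ ≈ [8.2450, -0.1387]ᵀ
Result: (8.2450, -0.1387)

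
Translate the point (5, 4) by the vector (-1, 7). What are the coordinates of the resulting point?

Translation by (-1, 7) (homogeneous matrix [[1, 0, -1], [0, 1, 7], [0, 0, 1]]):
x' = 5 + -1 = 4
y' = 4 + 7 = 11
Result: (4, 11)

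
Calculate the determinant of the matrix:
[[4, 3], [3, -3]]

For a 2×2 matrix [[a, b], [c, d]], det = ad - bc
det = (4)(-3) - (3)(3) = -12 - 9 = -21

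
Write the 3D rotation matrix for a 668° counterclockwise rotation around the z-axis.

Rotation matrix for counterclockwise 668° around z-axis:
cos(668°) = 0.6157, sin(668°) = -0.7880
Result: [[0.6157, 0.7880, 0], [-0.7880, 0.6157, 0], [0, 0, 1]]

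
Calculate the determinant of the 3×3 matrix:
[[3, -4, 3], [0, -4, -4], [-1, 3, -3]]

Expansion along first row:
det = 3·det([[-4,-4],[3,-3]]) - -4·det([[0,-4],[-1,-3]]) + 3·det([[0,-4],[-1,3]])
    = 3·(-4·-3 - -4·3) - -4·(0·-3 - -4·-1) + 3·(0·3 - -4·-1)
    = 3·24 - -4·-4 + 3·-4
    = 72 + -16 + -12 = 44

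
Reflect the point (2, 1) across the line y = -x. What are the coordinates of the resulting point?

Reflection across line y = -x: (2, 1) → (-1, -2)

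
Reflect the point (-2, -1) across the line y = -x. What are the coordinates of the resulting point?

Reflection across line y = -x: (-2, -1) → (1, 2)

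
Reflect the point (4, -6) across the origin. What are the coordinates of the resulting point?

Reflection across origin: (4, -6) → (-4, 6)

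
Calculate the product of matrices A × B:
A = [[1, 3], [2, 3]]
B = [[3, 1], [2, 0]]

Matrix multiplication:
C[0][0] = 1×3 + 3×2 = 9
C[0][1] = 1×1 + 3×0 = 1
C[1][0] = 2×3 + 3×2 = 12
C[1][1] = 2×1 + 3×0 = 2
Result: [[9, 1], [12, 2]]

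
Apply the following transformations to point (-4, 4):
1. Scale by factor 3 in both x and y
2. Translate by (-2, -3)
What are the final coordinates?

Step 1: Scale (-4, 4) by 3 → (-12, 12)
Step 2: Translate by (-2, -3) → (-14, 9)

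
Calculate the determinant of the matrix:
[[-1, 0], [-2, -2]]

For a 2×2 matrix [[a, b], [c, d]], det = ad - bc
det = (-1)(-2) - (0)(-2) = 2 - 0 = 2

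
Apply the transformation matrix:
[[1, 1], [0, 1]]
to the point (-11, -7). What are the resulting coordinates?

Matrix multiplication:
[[1, 1], [0, 1]] × [-11, -7]ᵀ
= [(1)(-11) + (1)(-7), (0)(-11) + (1)(-7)]ᵀ
= [-18, -7]ᵀ
Result: (-18, -7)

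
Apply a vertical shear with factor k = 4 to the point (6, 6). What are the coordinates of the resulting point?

Shear matrix for vertical shear with factor k = 4:
[[1, 0], [4, 1]]
Result: (6, 6) → (6, 30)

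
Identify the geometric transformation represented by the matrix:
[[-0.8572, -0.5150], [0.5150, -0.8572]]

This matrix represents: rotation by 149° counterclockwise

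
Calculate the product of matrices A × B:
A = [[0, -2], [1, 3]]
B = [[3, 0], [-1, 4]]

Matrix multiplication:
C[0][0] = 0×3 + -2×-1 = 2
C[0][1] = 0×0 + -2×4 = -8
C[1][0] = 1×3 + 3×-1 = 0
C[1][1] = 1×0 + 3×4 = 12
Result: [[2, -8], [0, 12]]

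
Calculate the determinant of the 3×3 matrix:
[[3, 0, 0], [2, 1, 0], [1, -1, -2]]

Expansion along first row:
det = 3·det([[1,0],[-1,-2]]) - 0·det([[2,0],[1,-2]]) + 0·det([[2,1],[1,-1]])
    = 3·(1·-2 - 0·-1) - 0·(2·-2 - 0·1) + 0·(2·-1 - 1·1)
    = 3·-2 - 0·-4 + 0·-3
    = -6 + 0 + 0 = -6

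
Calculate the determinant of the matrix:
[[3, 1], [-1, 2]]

For a 2×2 matrix [[a, b], [c, d]], det = ad - bc
det = (3)(2) - (1)(-1) = 6 - -1 = 7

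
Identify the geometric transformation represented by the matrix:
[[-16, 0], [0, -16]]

This matrix represents: uniform scaling by factor -16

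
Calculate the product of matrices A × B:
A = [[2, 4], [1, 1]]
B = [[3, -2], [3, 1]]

Matrix multiplication:
C[0][0] = 2×3 + 4×3 = 18
C[0][1] = 2×-2 + 4×1 = 0
C[1][0] = 1×3 + 1×3 = 6
C[1][1] = 1×-2 + 1×1 = -1
Result: [[18, 0], [6, -1]]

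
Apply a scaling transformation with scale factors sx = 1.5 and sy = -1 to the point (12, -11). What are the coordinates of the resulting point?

Scaling matrix:
[[1.50, 0], [0, -1]]
Result: (12 × 1.5, -11 × -1) = (18, 11)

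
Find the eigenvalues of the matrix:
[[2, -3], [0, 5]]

Characteristic equation: det(A - λI) = 0
λ² - (trace)λ + (det) = 0
trace = 2 + 5 = 7, det = (2)(5) - (-3)(0) = 10
λ² - (7)λ + (10) = 0
λ = (7 ± √((7)² - 4·(10))) / 2 = (7 ± √9) / 2
Solving: λ = 2, 5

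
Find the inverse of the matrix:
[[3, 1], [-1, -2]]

For [[a,b],[c,d]], inverse = (1/det)·[[d,-b],[-c,a]]
det = (3)(-2) - (1)(-1) = -6 - -1 = -5
Inverse = (1/-5)·[[-2, -1], [1, 3]]
= [[2/5, 1/5], [-1/5, -3/5]]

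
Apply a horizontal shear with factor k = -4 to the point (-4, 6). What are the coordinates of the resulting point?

Shear matrix for horizontal shear with factor k = -4:
[[1, -4], [0, 1]]
Result: (-4, 6) → (-28, 6)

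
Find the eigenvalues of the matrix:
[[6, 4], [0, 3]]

Characteristic equation: det(A - λI) = 0
λ² - (trace)λ + (det) = 0
trace = 6 + 3 = 9, det = (6)(3) - (4)(0) = 18
λ² - (9)λ + (18) = 0
λ = (9 ± √((9)² - 4·(18))) / 2 = (9 ± √9) / 2
Solving: λ = 3, 6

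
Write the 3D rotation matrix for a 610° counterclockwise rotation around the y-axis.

Rotation matrix for counterclockwise 610° around y-axis:
cos(610°) = -0.3420, sin(610°) = -0.9397
Result: [[-0.3420, 0, -0.9397], [0, 1, 0], [0.9397, 0, -0.3420]]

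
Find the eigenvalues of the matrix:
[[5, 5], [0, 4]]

Characteristic equation: det(A - λI) = 0
λ² - (trace)λ + (det) = 0
trace = 5 + 4 = 9, det = (5)(4) - (5)(0) = 20
λ² - (9)λ + (20) = 0
λ = (9 ± √((9)² - 4·(20))) / 2 = (9 ± √1) / 2
Solving: λ = 4, 5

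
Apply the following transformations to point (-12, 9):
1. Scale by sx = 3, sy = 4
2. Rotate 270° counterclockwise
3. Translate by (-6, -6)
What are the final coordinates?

Step 1: Scale → (-36, 36)
Step 2: Rotate 270° → (36, 36)
Step 3: Translate → (30, 30)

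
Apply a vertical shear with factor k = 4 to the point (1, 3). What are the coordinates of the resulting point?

Shear matrix for vertical shear with factor k = 4:
[[1, 0], [4, 1]]
Result: (1, 3) → (1, 7)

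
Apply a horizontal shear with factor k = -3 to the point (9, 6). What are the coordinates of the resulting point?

Shear matrix for horizontal shear with factor k = -3:
[[1, -3], [0, 1]]
Result: (9, 6) → (-9, 6)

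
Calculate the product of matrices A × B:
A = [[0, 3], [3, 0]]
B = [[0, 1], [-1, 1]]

Matrix multiplication:
C[0][0] = 0×0 + 3×-1 = -3
C[0][1] = 0×1 + 3×1 = 3
C[1][0] = 3×0 + 0×-1 = 0
C[1][1] = 3×1 + 0×1 = 3
Result: [[-3, 3], [0, 3]]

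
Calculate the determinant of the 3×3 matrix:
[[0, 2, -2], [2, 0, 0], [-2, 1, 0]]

Expansion along first row:
det = 0·det([[0,0],[1,0]]) - 2·det([[2,0],[-2,0]]) + -2·det([[2,0],[-2,1]])
    = 0·(0·0 - 0·1) - 2·(2·0 - 0·-2) + -2·(2·1 - 0·-2)
    = 0·0 - 2·0 + -2·2
    = 0 + 0 + -4 = -4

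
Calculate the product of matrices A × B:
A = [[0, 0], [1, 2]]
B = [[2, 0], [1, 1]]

Matrix multiplication:
C[0][0] = 0×2 + 0×1 = 0
C[0][1] = 0×0 + 0×1 = 0
C[1][0] = 1×2 + 2×1 = 4
C[1][1] = 1×0 + 2×1 = 2
Result: [[0, 0], [4, 2]]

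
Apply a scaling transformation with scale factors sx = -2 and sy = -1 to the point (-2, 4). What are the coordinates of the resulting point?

Scaling matrix:
[[-2, 0], [0, -1]]
Result: (-2 × -2, 4 × -1) = (4, -4)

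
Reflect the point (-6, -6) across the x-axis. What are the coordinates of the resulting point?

Reflection across x-axis: (-6, -6) → (-6, 6)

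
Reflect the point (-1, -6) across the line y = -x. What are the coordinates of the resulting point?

Reflection across line y = -x: (-1, -6) → (6, 1)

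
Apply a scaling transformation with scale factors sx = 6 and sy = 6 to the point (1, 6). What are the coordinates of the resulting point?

Scaling matrix:
[[6, 0], [0, 6]]
Result: (1 × 6, 6 × 6) = (6, 36)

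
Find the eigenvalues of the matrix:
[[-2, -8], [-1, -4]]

Characteristic equation: det(A - λI) = 0
λ² - (trace)λ + (det) = 0
trace = -2 + -4 = -6, det = (-2)(-4) - (-8)(-1) = 0
λ² - (-6)λ + (0) = 0
λ = (-6 ± √((-6)² - 4·(0))) / 2 = (-6 ± √36) / 2
Solving: λ = -6, 0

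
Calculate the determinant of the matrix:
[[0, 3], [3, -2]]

For a 2×2 matrix [[a, b], [c, d]], det = ad - bc
det = (0)(-2) - (3)(3) = 0 - 9 = -9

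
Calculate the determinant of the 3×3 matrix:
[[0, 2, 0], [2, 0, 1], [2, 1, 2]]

Expansion along first row:
det = 0·det([[0,1],[1,2]]) - 2·det([[2,1],[2,2]]) + 0·det([[2,0],[2,1]])
    = 0·(0·2 - 1·1) - 2·(2·2 - 1·2) + 0·(2·1 - 0·2)
    = 0·-1 - 2·2 + 0·2
    = 0 + -4 + 0 = -4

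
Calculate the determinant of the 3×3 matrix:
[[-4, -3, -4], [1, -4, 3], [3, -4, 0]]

Expansion along first row:
det = -4·det([[-4,3],[-4,0]]) - -3·det([[1,3],[3,0]]) + -4·det([[1,-4],[3,-4]])
    = -4·(-4·0 - 3·-4) - -3·(1·0 - 3·3) + -4·(1·-4 - -4·3)
    = -4·12 - -3·-9 + -4·8
    = -48 + -27 + -32 = -107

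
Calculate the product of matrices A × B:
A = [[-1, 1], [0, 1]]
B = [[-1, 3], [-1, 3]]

Matrix multiplication:
C[0][0] = -1×-1 + 1×-1 = 0
C[0][1] = -1×3 + 1×3 = 0
C[1][0] = 0×-1 + 1×-1 = -1
C[1][1] = 0×3 + 1×3 = 3
Result: [[0, 0], [-1, 3]]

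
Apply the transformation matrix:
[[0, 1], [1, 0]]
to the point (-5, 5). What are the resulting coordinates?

Matrix multiplication:
[[0, 1], [1, 0]] × [-5, 5]ᵀ
= [(0)(-5) + (1)(5), (1)(-5) + (0)(5)]ᵀ
= [5, -5]ᵀ
Result: (5, -5)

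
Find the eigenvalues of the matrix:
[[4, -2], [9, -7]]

Characteristic equation: det(A - λI) = 0
λ² - (trace)λ + (det) = 0
trace = 4 + -7 = -3, det = (4)(-7) - (-2)(9) = -10
λ² - (-3)λ + (-10) = 0
λ = (-3 ± √((-3)² - 4·(-10))) / 2 = (-3 ± √49) / 2
Solving: λ = -5, 2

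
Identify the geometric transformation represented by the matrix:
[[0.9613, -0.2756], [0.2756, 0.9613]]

This matrix represents: rotation by 16° counterclockwise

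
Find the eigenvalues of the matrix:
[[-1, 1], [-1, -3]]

Characteristic equation: det(A - λI) = 0
λ² - (trace)λ + (det) = 0
trace = -1 + -3 = -4, det = (-1)(-3) - (1)(-1) = 4
λ² - (-4)λ + (4) = 0
λ = (-4 ± √((-4)² - 4·(4))) / 2 = (-4 ± √0) / 2
Solving: λ = -2, -2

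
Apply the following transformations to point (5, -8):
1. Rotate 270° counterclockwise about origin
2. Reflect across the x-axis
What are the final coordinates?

Step 1: Rotate 270° → (-8, -5)
Step 2: Reflect across x-axis → (-8, 5)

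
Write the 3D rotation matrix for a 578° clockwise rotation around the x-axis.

Rotation matrix for clockwise 578° around x-axis:
A clockwise rotation by 578° is a counterclockwise rotation by -578°.
cos(-578°) = -0.7880, sin(-578°) = 0.6157
Result: [[1, 0, 0], [0, -0.7880, -0.6157], [0, 0.6157, -0.7880]]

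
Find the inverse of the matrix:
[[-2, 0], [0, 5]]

For [[a,b],[c,d]], inverse = (1/det)·[[d,-b],[-c,a]]
det = (-2)(5) - (0)(0) = -10 - 0 = -10
Inverse = (1/-10)·[[5, 0], [0, -2]]
= [[-1/2, 0], [0, 1/5]]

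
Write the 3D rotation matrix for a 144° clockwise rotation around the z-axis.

Rotation matrix for clockwise 144° around z-axis:
A clockwise rotation by 144° is a counterclockwise rotation by -144°.
cos(-144°) = -0.8090, sin(-144°) = -0.5878
Result: [[-0.8090, 0.5878, 0], [-0.5878, -0.8090, 0], [0, 0, 1]]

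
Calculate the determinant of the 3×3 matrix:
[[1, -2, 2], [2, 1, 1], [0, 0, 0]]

Expansion along first row:
det = 1·det([[1,1],[0,0]]) - -2·det([[2,1],[0,0]]) + 2·det([[2,1],[0,0]])
    = 1·(1·0 - 1·0) - -2·(2·0 - 1·0) + 2·(2·0 - 1·0)
    = 1·0 - -2·0 + 2·0
    = 0 + 0 + 0 = 0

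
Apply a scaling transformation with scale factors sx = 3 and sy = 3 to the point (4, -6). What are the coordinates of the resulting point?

Scaling matrix:
[[3, 0], [0, 3]]
Result: (4 × 3, -6 × 3) = (12, -18)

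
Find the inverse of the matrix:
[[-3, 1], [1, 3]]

For [[a,b],[c,d]], inverse = (1/det)·[[d,-b],[-c,a]]
det = (-3)(3) - (1)(1) = -9 - 1 = -10
Inverse = (1/-10)·[[3, -1], [-1, -3]]
= [[-3/10, 1/10], [1/10, 3/10]]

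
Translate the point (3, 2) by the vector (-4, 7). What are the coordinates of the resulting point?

Translation by (-4, 7) (homogeneous matrix [[1, 0, -4], [0, 1, 7], [0, 0, 1]]):
x' = 3 + -4 = -1
y' = 2 + 7 = 9
Result: (-1, 9)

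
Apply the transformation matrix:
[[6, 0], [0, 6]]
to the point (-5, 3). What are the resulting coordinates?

Matrix multiplication:
[[6, 0], [0, 6]] × [-5, 3]ᵀ
= [(6)(-5) + (0)(3), (0)(-5) + (6)(3)]ᵀ
= [-30, 18]ᵀ
Result: (-30, 18)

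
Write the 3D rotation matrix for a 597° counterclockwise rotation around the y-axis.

Rotation matrix for counterclockwise 597° around y-axis:
cos(597°) = -0.5446, sin(597°) = -0.8387
Result: [[-0.5446, 0, -0.8387], [0, 1, 0], [0.8387, 0, -0.5446]]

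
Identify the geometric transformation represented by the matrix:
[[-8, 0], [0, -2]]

This matrix represents: non-uniform scaling by sx = -8, sy = -2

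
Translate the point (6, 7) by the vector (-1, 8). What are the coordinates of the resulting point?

Translation by (-1, 8) (homogeneous matrix [[1, 0, -1], [0, 1, 8], [0, 0, 1]]):
x' = 6 + -1 = 5
y' = 7 + 8 = 15
Result: (5, 15)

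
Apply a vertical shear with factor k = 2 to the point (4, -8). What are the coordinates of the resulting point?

Shear matrix for vertical shear with factor k = 2:
[[1, 0], [2, 1]]
Result: (4, -8) → (4, 0)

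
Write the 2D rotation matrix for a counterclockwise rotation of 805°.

Rotation matrix formula: [[cos θ, -sin θ], [sin θ, cos θ]]
For θ = 805°:
cos(805°) = 0.0872
sin(805°) = 0.9962
Result: [[0.0872, -0.9962], [0.9962, 0.0872]]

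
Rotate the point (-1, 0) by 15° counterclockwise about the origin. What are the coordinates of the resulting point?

Rotation matrix for 15°: [[cos 15°, -sin 15°], [sin 15°, cos 15°]] ≈ [[0.965926, -0.258819], [0.258819, 0.965926]]
[[0.965926, -0.258819], [0.258819, 0.965926]] × [-1, 0]ᵀ ≈ [-0.9659, -0.2588]ᵀ
Result: (-0.9659, -0.2588)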